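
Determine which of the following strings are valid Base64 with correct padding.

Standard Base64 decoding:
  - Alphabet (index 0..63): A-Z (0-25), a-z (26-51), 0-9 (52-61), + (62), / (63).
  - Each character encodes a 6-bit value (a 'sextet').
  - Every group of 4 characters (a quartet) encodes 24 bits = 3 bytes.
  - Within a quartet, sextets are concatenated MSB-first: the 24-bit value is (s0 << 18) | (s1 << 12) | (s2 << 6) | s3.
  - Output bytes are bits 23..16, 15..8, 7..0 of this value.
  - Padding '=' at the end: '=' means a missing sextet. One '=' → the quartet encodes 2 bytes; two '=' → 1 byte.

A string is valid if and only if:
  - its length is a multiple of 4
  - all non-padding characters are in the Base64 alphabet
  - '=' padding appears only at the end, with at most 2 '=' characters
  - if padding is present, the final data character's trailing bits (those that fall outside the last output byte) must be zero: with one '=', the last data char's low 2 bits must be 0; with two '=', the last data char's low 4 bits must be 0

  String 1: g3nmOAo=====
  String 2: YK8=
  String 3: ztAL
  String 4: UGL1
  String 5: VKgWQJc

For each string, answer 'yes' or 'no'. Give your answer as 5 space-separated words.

Answer: no yes yes yes no

Derivation:
String 1: 'g3nmOAo=====' → invalid (5 pad chars (max 2))
String 2: 'YK8=' → valid
String 3: 'ztAL' → valid
String 4: 'UGL1' → valid
String 5: 'VKgWQJc' → invalid (len=7 not mult of 4)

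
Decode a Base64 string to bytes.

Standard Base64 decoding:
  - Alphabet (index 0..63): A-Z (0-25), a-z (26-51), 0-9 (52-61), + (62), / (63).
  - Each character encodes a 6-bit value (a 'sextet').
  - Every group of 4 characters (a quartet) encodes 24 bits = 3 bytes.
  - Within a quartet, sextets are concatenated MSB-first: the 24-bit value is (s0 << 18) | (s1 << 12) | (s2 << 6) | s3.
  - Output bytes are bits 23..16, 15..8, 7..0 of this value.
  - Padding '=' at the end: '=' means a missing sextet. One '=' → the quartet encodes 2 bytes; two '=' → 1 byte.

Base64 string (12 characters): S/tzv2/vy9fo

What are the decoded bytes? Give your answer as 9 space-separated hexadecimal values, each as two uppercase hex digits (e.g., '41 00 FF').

After char 0 ('S'=18): chars_in_quartet=1 acc=0x12 bytes_emitted=0
After char 1 ('/'=63): chars_in_quartet=2 acc=0x4BF bytes_emitted=0
After char 2 ('t'=45): chars_in_quartet=3 acc=0x12FED bytes_emitted=0
After char 3 ('z'=51): chars_in_quartet=4 acc=0x4BFB73 -> emit 4B FB 73, reset; bytes_emitted=3
After char 4 ('v'=47): chars_in_quartet=1 acc=0x2F bytes_emitted=3
After char 5 ('2'=54): chars_in_quartet=2 acc=0xBF6 bytes_emitted=3
After char 6 ('/'=63): chars_in_quartet=3 acc=0x2FDBF bytes_emitted=3
After char 7 ('v'=47): chars_in_quartet=4 acc=0xBF6FEF -> emit BF 6F EF, reset; bytes_emitted=6
After char 8 ('y'=50): chars_in_quartet=1 acc=0x32 bytes_emitted=6
After char 9 ('9'=61): chars_in_quartet=2 acc=0xCBD bytes_emitted=6
After char 10 ('f'=31): chars_in_quartet=3 acc=0x32F5F bytes_emitted=6
After char 11 ('o'=40): chars_in_quartet=4 acc=0xCBD7E8 -> emit CB D7 E8, reset; bytes_emitted=9

Answer: 4B FB 73 BF 6F EF CB D7 E8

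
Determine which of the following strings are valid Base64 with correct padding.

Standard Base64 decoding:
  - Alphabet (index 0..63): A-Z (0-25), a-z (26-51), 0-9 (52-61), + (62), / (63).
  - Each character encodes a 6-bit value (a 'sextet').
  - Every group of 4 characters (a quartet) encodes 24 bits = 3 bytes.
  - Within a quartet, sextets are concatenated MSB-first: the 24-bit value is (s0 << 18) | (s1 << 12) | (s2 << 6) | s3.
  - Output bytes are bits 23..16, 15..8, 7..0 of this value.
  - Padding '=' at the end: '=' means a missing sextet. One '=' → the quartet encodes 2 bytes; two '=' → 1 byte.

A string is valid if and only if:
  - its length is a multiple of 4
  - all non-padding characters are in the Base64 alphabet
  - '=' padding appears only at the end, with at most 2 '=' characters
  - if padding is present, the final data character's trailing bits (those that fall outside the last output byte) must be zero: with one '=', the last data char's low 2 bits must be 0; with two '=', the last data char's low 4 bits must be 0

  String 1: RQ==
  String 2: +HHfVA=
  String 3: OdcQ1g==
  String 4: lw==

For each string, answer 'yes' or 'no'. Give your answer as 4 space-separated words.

String 1: 'RQ==' → valid
String 2: '+HHfVA=' → invalid (len=7 not mult of 4)
String 3: 'OdcQ1g==' → valid
String 4: 'lw==' → valid

Answer: yes no yes yes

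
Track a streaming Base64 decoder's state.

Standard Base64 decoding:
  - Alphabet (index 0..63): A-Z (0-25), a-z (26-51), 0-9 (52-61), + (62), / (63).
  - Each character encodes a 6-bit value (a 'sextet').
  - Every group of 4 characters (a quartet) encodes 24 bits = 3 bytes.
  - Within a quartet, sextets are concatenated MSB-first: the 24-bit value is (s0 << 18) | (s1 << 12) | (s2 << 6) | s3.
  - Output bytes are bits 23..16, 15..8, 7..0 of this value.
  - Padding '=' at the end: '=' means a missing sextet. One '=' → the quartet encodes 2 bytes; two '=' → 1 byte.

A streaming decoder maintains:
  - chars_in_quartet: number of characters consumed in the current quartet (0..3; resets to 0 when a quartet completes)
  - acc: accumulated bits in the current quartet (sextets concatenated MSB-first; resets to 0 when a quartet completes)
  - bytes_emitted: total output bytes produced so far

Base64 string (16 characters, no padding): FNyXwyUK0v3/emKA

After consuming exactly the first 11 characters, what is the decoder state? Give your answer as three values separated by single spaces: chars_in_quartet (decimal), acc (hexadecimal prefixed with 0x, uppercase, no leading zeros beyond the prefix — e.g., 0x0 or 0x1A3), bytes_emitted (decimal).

Answer: 3 0x34BF7 6

Derivation:
After char 0 ('F'=5): chars_in_quartet=1 acc=0x5 bytes_emitted=0
After char 1 ('N'=13): chars_in_quartet=2 acc=0x14D bytes_emitted=0
After char 2 ('y'=50): chars_in_quartet=3 acc=0x5372 bytes_emitted=0
After char 3 ('X'=23): chars_in_quartet=4 acc=0x14DC97 -> emit 14 DC 97, reset; bytes_emitted=3
After char 4 ('w'=48): chars_in_quartet=1 acc=0x30 bytes_emitted=3
After char 5 ('y'=50): chars_in_quartet=2 acc=0xC32 bytes_emitted=3
After char 6 ('U'=20): chars_in_quartet=3 acc=0x30C94 bytes_emitted=3
After char 7 ('K'=10): chars_in_quartet=4 acc=0xC3250A -> emit C3 25 0A, reset; bytes_emitted=6
After char 8 ('0'=52): chars_in_quartet=1 acc=0x34 bytes_emitted=6
After char 9 ('v'=47): chars_in_quartet=2 acc=0xD2F bytes_emitted=6
After char 10 ('3'=55): chars_in_quartet=3 acc=0x34BF7 bytes_emitted=6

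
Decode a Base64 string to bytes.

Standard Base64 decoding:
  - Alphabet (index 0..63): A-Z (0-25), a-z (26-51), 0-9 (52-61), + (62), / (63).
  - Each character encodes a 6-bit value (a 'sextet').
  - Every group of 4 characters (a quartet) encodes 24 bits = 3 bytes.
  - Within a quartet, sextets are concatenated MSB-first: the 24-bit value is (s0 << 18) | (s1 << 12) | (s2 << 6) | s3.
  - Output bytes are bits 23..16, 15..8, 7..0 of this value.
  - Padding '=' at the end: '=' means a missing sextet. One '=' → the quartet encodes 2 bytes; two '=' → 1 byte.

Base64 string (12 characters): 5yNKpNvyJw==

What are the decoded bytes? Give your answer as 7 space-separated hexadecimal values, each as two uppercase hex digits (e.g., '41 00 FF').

After char 0 ('5'=57): chars_in_quartet=1 acc=0x39 bytes_emitted=0
After char 1 ('y'=50): chars_in_quartet=2 acc=0xE72 bytes_emitted=0
After char 2 ('N'=13): chars_in_quartet=3 acc=0x39C8D bytes_emitted=0
After char 3 ('K'=10): chars_in_quartet=4 acc=0xE7234A -> emit E7 23 4A, reset; bytes_emitted=3
After char 4 ('p'=41): chars_in_quartet=1 acc=0x29 bytes_emitted=3
After char 5 ('N'=13): chars_in_quartet=2 acc=0xA4D bytes_emitted=3
After char 6 ('v'=47): chars_in_quartet=3 acc=0x2936F bytes_emitted=3
After char 7 ('y'=50): chars_in_quartet=4 acc=0xA4DBF2 -> emit A4 DB F2, reset; bytes_emitted=6
After char 8 ('J'=9): chars_in_quartet=1 acc=0x9 bytes_emitted=6
After char 9 ('w'=48): chars_in_quartet=2 acc=0x270 bytes_emitted=6
Padding '==': partial quartet acc=0x270 -> emit 27; bytes_emitted=7

Answer: E7 23 4A A4 DB F2 27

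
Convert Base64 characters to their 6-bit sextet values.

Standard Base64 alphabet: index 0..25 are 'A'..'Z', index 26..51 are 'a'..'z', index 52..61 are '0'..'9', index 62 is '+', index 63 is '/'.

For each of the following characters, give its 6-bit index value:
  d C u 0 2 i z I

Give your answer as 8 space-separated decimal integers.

'd': a..z range, 26 + ord('d') − ord('a') = 29
'C': A..Z range, ord('C') − ord('A') = 2
'u': a..z range, 26 + ord('u') − ord('a') = 46
'0': 0..9 range, 52 + ord('0') − ord('0') = 52
'2': 0..9 range, 52 + ord('2') − ord('0') = 54
'i': a..z range, 26 + ord('i') − ord('a') = 34
'z': a..z range, 26 + ord('z') − ord('a') = 51
'I': A..Z range, ord('I') − ord('A') = 8

Answer: 29 2 46 52 54 34 51 8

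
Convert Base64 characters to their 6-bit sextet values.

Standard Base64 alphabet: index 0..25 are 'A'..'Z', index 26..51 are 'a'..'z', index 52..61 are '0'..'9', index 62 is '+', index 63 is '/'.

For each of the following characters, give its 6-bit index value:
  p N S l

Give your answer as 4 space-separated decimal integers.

Answer: 41 13 18 37

Derivation:
'p': a..z range, 26 + ord('p') − ord('a') = 41
'N': A..Z range, ord('N') − ord('A') = 13
'S': A..Z range, ord('S') − ord('A') = 18
'l': a..z range, 26 + ord('l') − ord('a') = 37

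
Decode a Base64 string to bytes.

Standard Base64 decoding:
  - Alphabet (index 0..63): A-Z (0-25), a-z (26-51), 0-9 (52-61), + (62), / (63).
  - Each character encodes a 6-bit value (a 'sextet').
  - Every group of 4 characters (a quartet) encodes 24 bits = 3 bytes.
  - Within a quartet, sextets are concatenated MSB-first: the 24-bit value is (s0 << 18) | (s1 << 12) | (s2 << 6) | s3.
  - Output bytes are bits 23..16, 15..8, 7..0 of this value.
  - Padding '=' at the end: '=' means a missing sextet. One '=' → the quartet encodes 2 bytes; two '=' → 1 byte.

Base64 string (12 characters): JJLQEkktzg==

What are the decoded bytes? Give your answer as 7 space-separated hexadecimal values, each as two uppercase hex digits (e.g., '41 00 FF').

After char 0 ('J'=9): chars_in_quartet=1 acc=0x9 bytes_emitted=0
After char 1 ('J'=9): chars_in_quartet=2 acc=0x249 bytes_emitted=0
After char 2 ('L'=11): chars_in_quartet=3 acc=0x924B bytes_emitted=0
After char 3 ('Q'=16): chars_in_quartet=4 acc=0x2492D0 -> emit 24 92 D0, reset; bytes_emitted=3
After char 4 ('E'=4): chars_in_quartet=1 acc=0x4 bytes_emitted=3
After char 5 ('k'=36): chars_in_quartet=2 acc=0x124 bytes_emitted=3
After char 6 ('k'=36): chars_in_quartet=3 acc=0x4924 bytes_emitted=3
After char 7 ('t'=45): chars_in_quartet=4 acc=0x12492D -> emit 12 49 2D, reset; bytes_emitted=6
After char 8 ('z'=51): chars_in_quartet=1 acc=0x33 bytes_emitted=6
After char 9 ('g'=32): chars_in_quartet=2 acc=0xCE0 bytes_emitted=6
Padding '==': partial quartet acc=0xCE0 -> emit CE; bytes_emitted=7

Answer: 24 92 D0 12 49 2D CE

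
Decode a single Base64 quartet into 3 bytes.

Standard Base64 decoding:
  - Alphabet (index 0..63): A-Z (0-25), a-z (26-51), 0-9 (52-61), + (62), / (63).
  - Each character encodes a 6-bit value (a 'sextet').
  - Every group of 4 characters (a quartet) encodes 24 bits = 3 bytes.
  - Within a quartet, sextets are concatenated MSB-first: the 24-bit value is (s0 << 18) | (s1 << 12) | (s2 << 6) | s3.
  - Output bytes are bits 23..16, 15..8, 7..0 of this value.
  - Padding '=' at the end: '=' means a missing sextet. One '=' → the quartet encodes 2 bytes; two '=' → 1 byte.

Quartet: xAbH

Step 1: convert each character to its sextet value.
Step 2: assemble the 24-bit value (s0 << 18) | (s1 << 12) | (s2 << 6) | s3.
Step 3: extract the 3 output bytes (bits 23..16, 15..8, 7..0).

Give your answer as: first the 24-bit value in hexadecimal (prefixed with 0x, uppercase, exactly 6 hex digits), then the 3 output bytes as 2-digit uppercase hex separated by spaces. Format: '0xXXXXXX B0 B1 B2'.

Sextets: x=49, A=0, b=27, H=7
24-bit: (49<<18) | (0<<12) | (27<<6) | 7
      = 0xC40000 | 0x000000 | 0x0006C0 | 0x000007
      = 0xC406C7
Bytes: (v>>16)&0xFF=C4, (v>>8)&0xFF=06, v&0xFF=C7

Answer: 0xC406C7 C4 06 C7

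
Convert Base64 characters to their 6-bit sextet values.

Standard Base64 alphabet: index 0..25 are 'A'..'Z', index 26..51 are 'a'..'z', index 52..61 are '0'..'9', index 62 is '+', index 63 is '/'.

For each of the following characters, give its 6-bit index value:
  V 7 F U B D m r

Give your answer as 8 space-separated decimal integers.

Answer: 21 59 5 20 1 3 38 43

Derivation:
'V': A..Z range, ord('V') − ord('A') = 21
'7': 0..9 range, 52 + ord('7') − ord('0') = 59
'F': A..Z range, ord('F') − ord('A') = 5
'U': A..Z range, ord('U') − ord('A') = 20
'B': A..Z range, ord('B') − ord('A') = 1
'D': A..Z range, ord('D') − ord('A') = 3
'm': a..z range, 26 + ord('m') − ord('a') = 38
'r': a..z range, 26 + ord('r') − ord('a') = 43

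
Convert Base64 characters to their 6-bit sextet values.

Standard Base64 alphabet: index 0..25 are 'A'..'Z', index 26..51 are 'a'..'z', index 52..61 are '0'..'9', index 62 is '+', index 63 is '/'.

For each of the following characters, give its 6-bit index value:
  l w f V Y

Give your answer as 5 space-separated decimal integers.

'l': a..z range, 26 + ord('l') − ord('a') = 37
'w': a..z range, 26 + ord('w') − ord('a') = 48
'f': a..z range, 26 + ord('f') − ord('a') = 31
'V': A..Z range, ord('V') − ord('A') = 21
'Y': A..Z range, ord('Y') − ord('A') = 24

Answer: 37 48 31 21 24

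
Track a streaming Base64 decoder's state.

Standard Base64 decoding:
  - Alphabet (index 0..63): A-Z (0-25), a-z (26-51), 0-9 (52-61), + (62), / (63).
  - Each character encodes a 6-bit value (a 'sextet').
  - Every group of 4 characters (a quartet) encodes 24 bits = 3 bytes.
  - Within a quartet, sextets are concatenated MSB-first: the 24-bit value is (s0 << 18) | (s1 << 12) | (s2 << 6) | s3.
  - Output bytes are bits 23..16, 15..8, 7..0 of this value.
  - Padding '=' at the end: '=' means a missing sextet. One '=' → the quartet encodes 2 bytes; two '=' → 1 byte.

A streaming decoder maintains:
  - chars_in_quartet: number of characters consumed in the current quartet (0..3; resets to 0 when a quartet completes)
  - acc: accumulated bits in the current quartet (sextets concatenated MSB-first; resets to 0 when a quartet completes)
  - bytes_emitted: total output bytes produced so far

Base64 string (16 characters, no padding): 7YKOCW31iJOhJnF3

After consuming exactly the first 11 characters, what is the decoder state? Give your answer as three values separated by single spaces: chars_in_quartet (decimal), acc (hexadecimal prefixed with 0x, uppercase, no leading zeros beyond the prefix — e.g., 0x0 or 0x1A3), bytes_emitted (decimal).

Answer: 3 0x2224E 6

Derivation:
After char 0 ('7'=59): chars_in_quartet=1 acc=0x3B bytes_emitted=0
After char 1 ('Y'=24): chars_in_quartet=2 acc=0xED8 bytes_emitted=0
After char 2 ('K'=10): chars_in_quartet=3 acc=0x3B60A bytes_emitted=0
After char 3 ('O'=14): chars_in_quartet=4 acc=0xED828E -> emit ED 82 8E, reset; bytes_emitted=3
After char 4 ('C'=2): chars_in_quartet=1 acc=0x2 bytes_emitted=3
After char 5 ('W'=22): chars_in_quartet=2 acc=0x96 bytes_emitted=3
After char 6 ('3'=55): chars_in_quartet=3 acc=0x25B7 bytes_emitted=3
After char 7 ('1'=53): chars_in_quartet=4 acc=0x96DF5 -> emit 09 6D F5, reset; bytes_emitted=6
After char 8 ('i'=34): chars_in_quartet=1 acc=0x22 bytes_emitted=6
After char 9 ('J'=9): chars_in_quartet=2 acc=0x889 bytes_emitted=6
After char 10 ('O'=14): chars_in_quartet=3 acc=0x2224E bytes_emitted=6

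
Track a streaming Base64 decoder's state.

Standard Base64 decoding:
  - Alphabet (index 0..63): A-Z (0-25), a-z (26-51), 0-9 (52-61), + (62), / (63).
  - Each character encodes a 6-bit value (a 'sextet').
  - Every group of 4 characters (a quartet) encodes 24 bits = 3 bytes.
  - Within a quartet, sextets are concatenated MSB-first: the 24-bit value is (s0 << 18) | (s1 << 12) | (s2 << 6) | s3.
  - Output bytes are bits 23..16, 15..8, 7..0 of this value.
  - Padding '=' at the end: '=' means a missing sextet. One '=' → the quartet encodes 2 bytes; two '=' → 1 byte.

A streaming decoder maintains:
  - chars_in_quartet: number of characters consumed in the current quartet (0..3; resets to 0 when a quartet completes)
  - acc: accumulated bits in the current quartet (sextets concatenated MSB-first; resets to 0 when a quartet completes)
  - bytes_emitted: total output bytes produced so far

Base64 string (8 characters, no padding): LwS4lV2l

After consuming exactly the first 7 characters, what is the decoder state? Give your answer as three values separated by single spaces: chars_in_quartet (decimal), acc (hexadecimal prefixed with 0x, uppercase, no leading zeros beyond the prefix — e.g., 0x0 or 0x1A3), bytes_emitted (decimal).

Answer: 3 0x25576 3

Derivation:
After char 0 ('L'=11): chars_in_quartet=1 acc=0xB bytes_emitted=0
After char 1 ('w'=48): chars_in_quartet=2 acc=0x2F0 bytes_emitted=0
After char 2 ('S'=18): chars_in_quartet=3 acc=0xBC12 bytes_emitted=0
After char 3 ('4'=56): chars_in_quartet=4 acc=0x2F04B8 -> emit 2F 04 B8, reset; bytes_emitted=3
After char 4 ('l'=37): chars_in_quartet=1 acc=0x25 bytes_emitted=3
After char 5 ('V'=21): chars_in_quartet=2 acc=0x955 bytes_emitted=3
After char 6 ('2'=54): chars_in_quartet=3 acc=0x25576 bytes_emitted=3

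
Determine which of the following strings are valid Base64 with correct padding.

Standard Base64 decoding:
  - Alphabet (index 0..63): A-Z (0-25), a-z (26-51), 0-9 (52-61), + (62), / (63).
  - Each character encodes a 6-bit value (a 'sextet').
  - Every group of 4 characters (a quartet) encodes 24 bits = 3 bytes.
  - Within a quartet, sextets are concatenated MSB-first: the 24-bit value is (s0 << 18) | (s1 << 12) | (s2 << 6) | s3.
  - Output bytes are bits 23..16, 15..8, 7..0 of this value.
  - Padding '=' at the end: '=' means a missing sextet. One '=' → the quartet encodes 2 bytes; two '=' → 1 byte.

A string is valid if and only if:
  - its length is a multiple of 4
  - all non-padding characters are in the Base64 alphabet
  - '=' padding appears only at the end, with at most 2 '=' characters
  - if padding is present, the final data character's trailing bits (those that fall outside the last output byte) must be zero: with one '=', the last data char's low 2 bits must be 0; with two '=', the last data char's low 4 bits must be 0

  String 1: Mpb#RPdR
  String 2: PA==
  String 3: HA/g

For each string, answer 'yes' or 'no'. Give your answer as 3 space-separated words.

Answer: no yes yes

Derivation:
String 1: 'Mpb#RPdR' → invalid (bad char(s): ['#'])
String 2: 'PA==' → valid
String 3: 'HA/g' → valid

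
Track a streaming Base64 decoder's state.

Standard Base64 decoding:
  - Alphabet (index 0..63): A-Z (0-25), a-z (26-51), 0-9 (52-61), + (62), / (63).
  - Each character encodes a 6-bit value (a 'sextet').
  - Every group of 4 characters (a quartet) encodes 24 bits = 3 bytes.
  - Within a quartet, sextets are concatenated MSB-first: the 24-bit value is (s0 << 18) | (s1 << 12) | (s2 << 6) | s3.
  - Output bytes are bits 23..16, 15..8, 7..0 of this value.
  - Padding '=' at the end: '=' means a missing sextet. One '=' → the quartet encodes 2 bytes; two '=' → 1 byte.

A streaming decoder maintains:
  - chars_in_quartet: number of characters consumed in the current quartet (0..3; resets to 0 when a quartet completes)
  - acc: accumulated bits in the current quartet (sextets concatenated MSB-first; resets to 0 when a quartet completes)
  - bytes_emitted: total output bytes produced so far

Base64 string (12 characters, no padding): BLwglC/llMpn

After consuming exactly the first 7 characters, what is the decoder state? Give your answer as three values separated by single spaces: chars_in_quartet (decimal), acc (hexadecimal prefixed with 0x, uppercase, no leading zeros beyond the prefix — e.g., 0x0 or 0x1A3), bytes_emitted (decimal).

After char 0 ('B'=1): chars_in_quartet=1 acc=0x1 bytes_emitted=0
After char 1 ('L'=11): chars_in_quartet=2 acc=0x4B bytes_emitted=0
After char 2 ('w'=48): chars_in_quartet=3 acc=0x12F0 bytes_emitted=0
After char 3 ('g'=32): chars_in_quartet=4 acc=0x4BC20 -> emit 04 BC 20, reset; bytes_emitted=3
After char 4 ('l'=37): chars_in_quartet=1 acc=0x25 bytes_emitted=3
After char 5 ('C'=2): chars_in_quartet=2 acc=0x942 bytes_emitted=3
After char 6 ('/'=63): chars_in_quartet=3 acc=0x250BF bytes_emitted=3

Answer: 3 0x250BF 3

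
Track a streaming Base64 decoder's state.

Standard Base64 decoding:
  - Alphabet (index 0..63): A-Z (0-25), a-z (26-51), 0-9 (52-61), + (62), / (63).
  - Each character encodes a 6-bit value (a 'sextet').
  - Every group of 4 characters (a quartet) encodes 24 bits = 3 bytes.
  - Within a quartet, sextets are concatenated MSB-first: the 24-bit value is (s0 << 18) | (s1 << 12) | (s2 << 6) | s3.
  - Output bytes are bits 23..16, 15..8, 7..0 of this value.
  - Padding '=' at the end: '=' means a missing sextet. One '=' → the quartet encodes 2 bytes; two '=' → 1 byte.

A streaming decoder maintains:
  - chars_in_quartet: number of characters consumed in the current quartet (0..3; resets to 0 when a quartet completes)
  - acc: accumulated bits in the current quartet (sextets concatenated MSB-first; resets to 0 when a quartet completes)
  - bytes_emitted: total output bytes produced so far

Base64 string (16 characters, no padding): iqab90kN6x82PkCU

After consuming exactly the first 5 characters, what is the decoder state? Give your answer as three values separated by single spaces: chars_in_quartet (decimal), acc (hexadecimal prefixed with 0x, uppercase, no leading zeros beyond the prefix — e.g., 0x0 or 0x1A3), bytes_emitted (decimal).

After char 0 ('i'=34): chars_in_quartet=1 acc=0x22 bytes_emitted=0
After char 1 ('q'=42): chars_in_quartet=2 acc=0x8AA bytes_emitted=0
After char 2 ('a'=26): chars_in_quartet=3 acc=0x22A9A bytes_emitted=0
After char 3 ('b'=27): chars_in_quartet=4 acc=0x8AA69B -> emit 8A A6 9B, reset; bytes_emitted=3
After char 4 ('9'=61): chars_in_quartet=1 acc=0x3D bytes_emitted=3

Answer: 1 0x3D 3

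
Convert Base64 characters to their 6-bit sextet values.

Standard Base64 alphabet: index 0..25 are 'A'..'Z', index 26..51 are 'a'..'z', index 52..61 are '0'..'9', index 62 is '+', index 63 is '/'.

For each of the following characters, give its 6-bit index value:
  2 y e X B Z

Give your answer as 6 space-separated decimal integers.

'2': 0..9 range, 52 + ord('2') − ord('0') = 54
'y': a..z range, 26 + ord('y') − ord('a') = 50
'e': a..z range, 26 + ord('e') − ord('a') = 30
'X': A..Z range, ord('X') − ord('A') = 23
'B': A..Z range, ord('B') − ord('A') = 1
'Z': A..Z range, ord('Z') − ord('A') = 25

Answer: 54 50 30 23 1 25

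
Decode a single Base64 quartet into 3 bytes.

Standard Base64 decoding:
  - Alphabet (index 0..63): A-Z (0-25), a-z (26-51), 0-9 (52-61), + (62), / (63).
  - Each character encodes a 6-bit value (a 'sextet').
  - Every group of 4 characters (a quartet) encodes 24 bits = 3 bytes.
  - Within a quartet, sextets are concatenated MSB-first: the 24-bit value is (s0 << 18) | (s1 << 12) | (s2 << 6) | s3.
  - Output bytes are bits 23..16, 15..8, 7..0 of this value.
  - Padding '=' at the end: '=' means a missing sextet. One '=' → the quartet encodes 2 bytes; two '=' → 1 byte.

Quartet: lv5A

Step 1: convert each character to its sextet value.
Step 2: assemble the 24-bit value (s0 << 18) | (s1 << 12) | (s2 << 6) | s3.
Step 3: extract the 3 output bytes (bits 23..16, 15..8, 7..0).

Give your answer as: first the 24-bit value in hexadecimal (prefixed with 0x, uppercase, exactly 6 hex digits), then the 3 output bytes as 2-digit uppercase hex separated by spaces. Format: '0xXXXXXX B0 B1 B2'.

Answer: 0x96FE40 96 FE 40

Derivation:
Sextets: l=37, v=47, 5=57, A=0
24-bit: (37<<18) | (47<<12) | (57<<6) | 0
      = 0x940000 | 0x02F000 | 0x000E40 | 0x000000
      = 0x96FE40
Bytes: (v>>16)&0xFF=96, (v>>8)&0xFF=FE, v&0xFF=40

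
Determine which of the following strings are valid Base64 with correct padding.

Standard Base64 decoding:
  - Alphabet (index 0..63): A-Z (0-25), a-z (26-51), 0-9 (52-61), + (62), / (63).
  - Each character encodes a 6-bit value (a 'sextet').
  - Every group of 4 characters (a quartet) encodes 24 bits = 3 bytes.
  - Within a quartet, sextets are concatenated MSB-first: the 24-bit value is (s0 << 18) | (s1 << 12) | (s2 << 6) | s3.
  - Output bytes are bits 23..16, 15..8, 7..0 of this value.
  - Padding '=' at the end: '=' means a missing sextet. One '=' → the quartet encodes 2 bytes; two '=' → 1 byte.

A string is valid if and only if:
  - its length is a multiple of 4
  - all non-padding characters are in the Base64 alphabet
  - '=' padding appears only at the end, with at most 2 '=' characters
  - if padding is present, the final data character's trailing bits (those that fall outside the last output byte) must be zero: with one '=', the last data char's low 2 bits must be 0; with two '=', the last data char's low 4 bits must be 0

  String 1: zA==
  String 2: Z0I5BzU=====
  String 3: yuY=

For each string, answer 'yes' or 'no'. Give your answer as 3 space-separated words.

Answer: yes no yes

Derivation:
String 1: 'zA==' → valid
String 2: 'Z0I5BzU=====' → invalid (5 pad chars (max 2))
String 3: 'yuY=' → valid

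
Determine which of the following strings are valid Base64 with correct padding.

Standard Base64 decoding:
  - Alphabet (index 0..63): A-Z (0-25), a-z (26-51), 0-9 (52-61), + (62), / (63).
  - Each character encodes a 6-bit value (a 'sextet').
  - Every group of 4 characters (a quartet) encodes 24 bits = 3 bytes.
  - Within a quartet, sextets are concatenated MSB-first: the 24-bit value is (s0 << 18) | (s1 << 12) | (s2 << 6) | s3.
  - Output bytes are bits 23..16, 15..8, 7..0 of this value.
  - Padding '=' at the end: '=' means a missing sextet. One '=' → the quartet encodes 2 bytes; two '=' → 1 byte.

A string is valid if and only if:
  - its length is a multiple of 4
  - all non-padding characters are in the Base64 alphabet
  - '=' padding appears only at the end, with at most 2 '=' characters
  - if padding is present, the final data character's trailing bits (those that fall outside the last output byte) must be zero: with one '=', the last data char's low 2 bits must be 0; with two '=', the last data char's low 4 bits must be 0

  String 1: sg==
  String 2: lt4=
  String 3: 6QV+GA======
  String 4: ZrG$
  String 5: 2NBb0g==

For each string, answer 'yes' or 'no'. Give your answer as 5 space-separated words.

String 1: 'sg==' → valid
String 2: 'lt4=' → valid
String 3: '6QV+GA======' → invalid (6 pad chars (max 2))
String 4: 'ZrG$' → invalid (bad char(s): ['$'])
String 5: '2NBb0g==' → valid

Answer: yes yes no no yes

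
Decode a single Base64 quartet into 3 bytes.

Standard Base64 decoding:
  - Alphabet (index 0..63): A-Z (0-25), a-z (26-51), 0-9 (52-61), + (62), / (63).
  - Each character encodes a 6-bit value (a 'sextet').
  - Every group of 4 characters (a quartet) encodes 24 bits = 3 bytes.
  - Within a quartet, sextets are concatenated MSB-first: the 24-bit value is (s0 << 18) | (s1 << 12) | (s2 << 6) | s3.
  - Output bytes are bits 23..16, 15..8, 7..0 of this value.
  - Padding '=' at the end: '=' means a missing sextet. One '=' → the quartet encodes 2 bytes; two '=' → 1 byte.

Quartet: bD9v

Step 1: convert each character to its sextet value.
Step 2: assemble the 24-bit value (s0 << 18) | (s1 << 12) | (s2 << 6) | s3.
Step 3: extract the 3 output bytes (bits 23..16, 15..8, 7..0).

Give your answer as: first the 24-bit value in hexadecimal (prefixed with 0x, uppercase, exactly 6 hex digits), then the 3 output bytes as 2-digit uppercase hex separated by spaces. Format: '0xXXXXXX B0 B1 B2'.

Answer: 0x6C3F6F 6C 3F 6F

Derivation:
Sextets: b=27, D=3, 9=61, v=47
24-bit: (27<<18) | (3<<12) | (61<<6) | 47
      = 0x6C0000 | 0x003000 | 0x000F40 | 0x00002F
      = 0x6C3F6F
Bytes: (v>>16)&0xFF=6C, (v>>8)&0xFF=3F, v&0xFF=6F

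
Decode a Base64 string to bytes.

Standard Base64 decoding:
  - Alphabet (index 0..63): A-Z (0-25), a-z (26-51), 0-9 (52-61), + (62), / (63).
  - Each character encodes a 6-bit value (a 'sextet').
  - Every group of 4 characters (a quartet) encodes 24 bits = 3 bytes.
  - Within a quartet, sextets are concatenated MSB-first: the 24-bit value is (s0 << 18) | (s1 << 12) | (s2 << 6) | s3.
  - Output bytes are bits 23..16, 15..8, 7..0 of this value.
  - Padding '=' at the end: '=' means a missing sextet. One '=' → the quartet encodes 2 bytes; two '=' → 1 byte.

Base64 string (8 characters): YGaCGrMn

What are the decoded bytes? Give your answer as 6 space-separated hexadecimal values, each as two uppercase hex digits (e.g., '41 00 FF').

After char 0 ('Y'=24): chars_in_quartet=1 acc=0x18 bytes_emitted=0
After char 1 ('G'=6): chars_in_quartet=2 acc=0x606 bytes_emitted=0
After char 2 ('a'=26): chars_in_quartet=3 acc=0x1819A bytes_emitted=0
After char 3 ('C'=2): chars_in_quartet=4 acc=0x606682 -> emit 60 66 82, reset; bytes_emitted=3
After char 4 ('G'=6): chars_in_quartet=1 acc=0x6 bytes_emitted=3
After char 5 ('r'=43): chars_in_quartet=2 acc=0x1AB bytes_emitted=3
After char 6 ('M'=12): chars_in_quartet=3 acc=0x6ACC bytes_emitted=3
After char 7 ('n'=39): chars_in_quartet=4 acc=0x1AB327 -> emit 1A B3 27, reset; bytes_emitted=6

Answer: 60 66 82 1A B3 27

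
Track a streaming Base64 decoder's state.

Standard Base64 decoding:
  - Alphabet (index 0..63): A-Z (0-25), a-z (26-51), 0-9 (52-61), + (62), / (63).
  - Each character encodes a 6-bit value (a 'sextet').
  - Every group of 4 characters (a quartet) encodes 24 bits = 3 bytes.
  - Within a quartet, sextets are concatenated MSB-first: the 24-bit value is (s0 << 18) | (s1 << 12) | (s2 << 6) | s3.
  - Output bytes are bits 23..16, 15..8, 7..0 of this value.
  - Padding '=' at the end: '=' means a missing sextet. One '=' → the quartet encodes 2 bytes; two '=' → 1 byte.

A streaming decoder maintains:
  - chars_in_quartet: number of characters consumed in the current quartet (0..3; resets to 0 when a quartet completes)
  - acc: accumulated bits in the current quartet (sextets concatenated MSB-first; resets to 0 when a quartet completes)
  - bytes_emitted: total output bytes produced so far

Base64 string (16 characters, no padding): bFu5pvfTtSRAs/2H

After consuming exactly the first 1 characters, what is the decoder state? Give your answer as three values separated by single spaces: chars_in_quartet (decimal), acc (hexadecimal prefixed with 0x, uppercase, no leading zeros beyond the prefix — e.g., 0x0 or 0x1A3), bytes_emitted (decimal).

After char 0 ('b'=27): chars_in_quartet=1 acc=0x1B bytes_emitted=0

Answer: 1 0x1B 0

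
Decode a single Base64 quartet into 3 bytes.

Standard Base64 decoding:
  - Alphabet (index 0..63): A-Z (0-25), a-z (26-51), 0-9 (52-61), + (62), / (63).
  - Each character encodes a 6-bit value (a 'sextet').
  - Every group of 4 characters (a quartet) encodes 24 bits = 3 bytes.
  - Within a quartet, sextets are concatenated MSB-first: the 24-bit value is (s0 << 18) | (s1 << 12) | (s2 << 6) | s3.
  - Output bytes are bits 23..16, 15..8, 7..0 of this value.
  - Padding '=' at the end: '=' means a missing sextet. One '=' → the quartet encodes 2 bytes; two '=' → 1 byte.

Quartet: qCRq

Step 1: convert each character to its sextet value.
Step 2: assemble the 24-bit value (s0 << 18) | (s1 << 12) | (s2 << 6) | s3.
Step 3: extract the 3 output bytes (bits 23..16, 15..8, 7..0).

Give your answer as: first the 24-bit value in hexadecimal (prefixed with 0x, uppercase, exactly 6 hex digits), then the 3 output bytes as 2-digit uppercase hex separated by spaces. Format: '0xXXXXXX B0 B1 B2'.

Sextets: q=42, C=2, R=17, q=42
24-bit: (42<<18) | (2<<12) | (17<<6) | 42
      = 0xA80000 | 0x002000 | 0x000440 | 0x00002A
      = 0xA8246A
Bytes: (v>>16)&0xFF=A8, (v>>8)&0xFF=24, v&0xFF=6A

Answer: 0xA8246A A8 24 6A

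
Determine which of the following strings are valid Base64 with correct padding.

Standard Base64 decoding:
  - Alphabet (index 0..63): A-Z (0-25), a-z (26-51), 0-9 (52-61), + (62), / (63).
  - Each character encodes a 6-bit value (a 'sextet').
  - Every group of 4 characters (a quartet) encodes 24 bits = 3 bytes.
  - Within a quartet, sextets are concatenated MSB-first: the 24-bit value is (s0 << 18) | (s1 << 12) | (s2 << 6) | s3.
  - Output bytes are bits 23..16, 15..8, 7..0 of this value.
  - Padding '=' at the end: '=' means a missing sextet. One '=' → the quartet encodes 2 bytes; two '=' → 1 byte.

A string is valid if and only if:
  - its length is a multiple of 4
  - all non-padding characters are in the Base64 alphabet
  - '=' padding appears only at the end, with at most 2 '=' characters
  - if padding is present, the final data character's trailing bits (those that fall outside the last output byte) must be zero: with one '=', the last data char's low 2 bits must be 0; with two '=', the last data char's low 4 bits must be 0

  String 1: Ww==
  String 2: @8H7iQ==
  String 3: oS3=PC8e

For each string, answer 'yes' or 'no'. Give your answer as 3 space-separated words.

String 1: 'Ww==' → valid
String 2: '@8H7iQ==' → invalid (bad char(s): ['@'])
String 3: 'oS3=PC8e' → invalid (bad char(s): ['=']; '=' in middle)

Answer: yes no no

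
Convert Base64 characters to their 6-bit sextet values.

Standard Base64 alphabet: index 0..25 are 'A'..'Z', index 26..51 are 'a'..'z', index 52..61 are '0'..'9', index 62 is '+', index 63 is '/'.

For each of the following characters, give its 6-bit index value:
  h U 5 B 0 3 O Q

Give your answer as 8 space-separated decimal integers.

Answer: 33 20 57 1 52 55 14 16

Derivation:
'h': a..z range, 26 + ord('h') − ord('a') = 33
'U': A..Z range, ord('U') − ord('A') = 20
'5': 0..9 range, 52 + ord('5') − ord('0') = 57
'B': A..Z range, ord('B') − ord('A') = 1
'0': 0..9 range, 52 + ord('0') − ord('0') = 52
'3': 0..9 range, 52 + ord('3') − ord('0') = 55
'O': A..Z range, ord('O') − ord('A') = 14
'Q': A..Z range, ord('Q') − ord('A') = 16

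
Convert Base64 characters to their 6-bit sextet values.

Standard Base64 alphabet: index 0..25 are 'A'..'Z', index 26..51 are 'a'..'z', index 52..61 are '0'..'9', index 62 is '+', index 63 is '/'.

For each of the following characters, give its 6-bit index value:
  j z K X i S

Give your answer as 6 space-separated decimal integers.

Answer: 35 51 10 23 34 18

Derivation:
'j': a..z range, 26 + ord('j') − ord('a') = 35
'z': a..z range, 26 + ord('z') − ord('a') = 51
'K': A..Z range, ord('K') − ord('A') = 10
'X': A..Z range, ord('X') − ord('A') = 23
'i': a..z range, 26 + ord('i') − ord('a') = 34
'S': A..Z range, ord('S') − ord('A') = 18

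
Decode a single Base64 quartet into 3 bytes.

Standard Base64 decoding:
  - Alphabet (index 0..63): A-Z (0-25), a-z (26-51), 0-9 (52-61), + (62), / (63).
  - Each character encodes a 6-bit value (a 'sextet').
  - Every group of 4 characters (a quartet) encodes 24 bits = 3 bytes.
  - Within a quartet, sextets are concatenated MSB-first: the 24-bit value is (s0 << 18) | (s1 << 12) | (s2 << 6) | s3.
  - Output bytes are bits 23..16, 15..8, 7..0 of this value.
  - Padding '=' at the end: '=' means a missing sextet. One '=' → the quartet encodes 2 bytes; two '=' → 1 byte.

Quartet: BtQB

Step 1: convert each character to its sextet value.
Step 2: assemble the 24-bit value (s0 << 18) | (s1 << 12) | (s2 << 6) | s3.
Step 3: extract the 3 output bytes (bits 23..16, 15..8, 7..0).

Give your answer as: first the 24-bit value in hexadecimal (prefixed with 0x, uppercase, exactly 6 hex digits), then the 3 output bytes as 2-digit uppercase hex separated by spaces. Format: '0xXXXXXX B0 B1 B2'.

Answer: 0x06D401 06 D4 01

Derivation:
Sextets: B=1, t=45, Q=16, B=1
24-bit: (1<<18) | (45<<12) | (16<<6) | 1
      = 0x040000 | 0x02D000 | 0x000400 | 0x000001
      = 0x06D401
Bytes: (v>>16)&0xFF=06, (v>>8)&0xFF=D4, v&0xFF=01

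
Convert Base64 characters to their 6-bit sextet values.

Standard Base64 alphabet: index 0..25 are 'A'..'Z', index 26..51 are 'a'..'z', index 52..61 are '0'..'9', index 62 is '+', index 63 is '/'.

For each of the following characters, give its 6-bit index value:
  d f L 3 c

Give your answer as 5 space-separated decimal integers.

'd': a..z range, 26 + ord('d') − ord('a') = 29
'f': a..z range, 26 + ord('f') − ord('a') = 31
'L': A..Z range, ord('L') − ord('A') = 11
'3': 0..9 range, 52 + ord('3') − ord('0') = 55
'c': a..z range, 26 + ord('c') − ord('a') = 28

Answer: 29 31 11 55 28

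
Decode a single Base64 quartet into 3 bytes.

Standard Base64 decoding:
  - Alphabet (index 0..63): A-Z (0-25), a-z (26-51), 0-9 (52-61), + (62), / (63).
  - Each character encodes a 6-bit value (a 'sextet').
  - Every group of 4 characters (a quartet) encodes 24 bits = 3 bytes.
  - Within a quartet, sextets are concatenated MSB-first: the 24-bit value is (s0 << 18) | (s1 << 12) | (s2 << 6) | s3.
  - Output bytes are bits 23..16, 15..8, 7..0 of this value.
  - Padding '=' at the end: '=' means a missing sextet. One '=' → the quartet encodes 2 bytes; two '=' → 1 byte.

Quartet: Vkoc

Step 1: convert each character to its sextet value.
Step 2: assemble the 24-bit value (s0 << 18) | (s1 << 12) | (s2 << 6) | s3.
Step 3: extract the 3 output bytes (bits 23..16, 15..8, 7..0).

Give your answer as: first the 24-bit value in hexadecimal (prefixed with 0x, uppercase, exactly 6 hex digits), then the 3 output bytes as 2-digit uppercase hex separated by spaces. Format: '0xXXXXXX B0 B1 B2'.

Sextets: V=21, k=36, o=40, c=28
24-bit: (21<<18) | (36<<12) | (40<<6) | 28
      = 0x540000 | 0x024000 | 0x000A00 | 0x00001C
      = 0x564A1C
Bytes: (v>>16)&0xFF=56, (v>>8)&0xFF=4A, v&0xFF=1C

Answer: 0x564A1C 56 4A 1C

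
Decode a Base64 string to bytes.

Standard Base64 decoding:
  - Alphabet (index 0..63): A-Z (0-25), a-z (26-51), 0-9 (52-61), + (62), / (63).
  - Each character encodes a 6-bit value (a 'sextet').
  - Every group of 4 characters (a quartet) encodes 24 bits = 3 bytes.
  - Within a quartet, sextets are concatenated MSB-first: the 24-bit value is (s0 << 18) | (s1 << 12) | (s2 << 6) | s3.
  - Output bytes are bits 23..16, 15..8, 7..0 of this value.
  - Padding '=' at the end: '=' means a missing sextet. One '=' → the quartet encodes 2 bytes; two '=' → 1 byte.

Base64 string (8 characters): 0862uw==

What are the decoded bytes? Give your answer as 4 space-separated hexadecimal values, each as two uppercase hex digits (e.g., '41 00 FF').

Answer: D3 CE B6 BB

Derivation:
After char 0 ('0'=52): chars_in_quartet=1 acc=0x34 bytes_emitted=0
After char 1 ('8'=60): chars_in_quartet=2 acc=0xD3C bytes_emitted=0
After char 2 ('6'=58): chars_in_quartet=3 acc=0x34F3A bytes_emitted=0
After char 3 ('2'=54): chars_in_quartet=4 acc=0xD3CEB6 -> emit D3 CE B6, reset; bytes_emitted=3
After char 4 ('u'=46): chars_in_quartet=1 acc=0x2E bytes_emitted=3
After char 5 ('w'=48): chars_in_quartet=2 acc=0xBB0 bytes_emitted=3
Padding '==': partial quartet acc=0xBB0 -> emit BB; bytes_emitted=4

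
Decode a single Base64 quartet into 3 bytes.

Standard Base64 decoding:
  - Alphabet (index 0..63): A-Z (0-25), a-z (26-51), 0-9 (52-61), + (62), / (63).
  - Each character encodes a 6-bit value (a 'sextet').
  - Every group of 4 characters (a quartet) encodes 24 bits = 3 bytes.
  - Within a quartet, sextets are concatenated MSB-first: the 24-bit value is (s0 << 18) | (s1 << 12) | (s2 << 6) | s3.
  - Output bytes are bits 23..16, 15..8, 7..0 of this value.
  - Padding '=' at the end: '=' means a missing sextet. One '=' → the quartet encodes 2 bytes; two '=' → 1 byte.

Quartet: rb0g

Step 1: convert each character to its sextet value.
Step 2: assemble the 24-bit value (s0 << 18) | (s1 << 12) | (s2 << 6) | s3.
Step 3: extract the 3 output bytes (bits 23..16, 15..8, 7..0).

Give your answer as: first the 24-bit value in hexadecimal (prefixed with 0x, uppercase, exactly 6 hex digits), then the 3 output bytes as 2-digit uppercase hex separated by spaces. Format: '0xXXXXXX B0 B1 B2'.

Sextets: r=43, b=27, 0=52, g=32
24-bit: (43<<18) | (27<<12) | (52<<6) | 32
      = 0xAC0000 | 0x01B000 | 0x000D00 | 0x000020
      = 0xADBD20
Bytes: (v>>16)&0xFF=AD, (v>>8)&0xFF=BD, v&0xFF=20

Answer: 0xADBD20 AD BD 20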